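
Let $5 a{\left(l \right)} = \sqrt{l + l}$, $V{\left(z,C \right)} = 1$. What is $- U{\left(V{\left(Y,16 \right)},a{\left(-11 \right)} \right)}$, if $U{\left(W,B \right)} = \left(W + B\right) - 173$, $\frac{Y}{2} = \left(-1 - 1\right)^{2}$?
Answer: $172 - \frac{i \sqrt{22}}{5} \approx 172.0 - 0.93808 i$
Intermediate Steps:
$Y = 8$ ($Y = 2 \left(-1 - 1\right)^{2} = 2 \left(-2\right)^{2} = 2 \cdot 4 = 8$)
$a{\left(l \right)} = \frac{\sqrt{2} \sqrt{l}}{5}$ ($a{\left(l \right)} = \frac{\sqrt{l + l}}{5} = \frac{\sqrt{2 l}}{5} = \frac{\sqrt{2} \sqrt{l}}{5}$)
$U{\left(W,B \right)} = -173 + B + W$ ($U{\left(W,B \right)} = \left(B + W\right) - 173 = -173 + B + W$)
$- U{\left(V{\left(Y,16 \right)},a{\left(-11 \right)} \right)} = - (-173 + \frac{\sqrt{2} \sqrt{-11}}{5} + 1) = - (-173 + \frac{\sqrt{2} i \sqrt{11}}{5} + 1) = - (-173 + \frac{i \sqrt{22}}{5} + 1) = - (-172 + \frac{i \sqrt{22}}{5}) = 172 - \frac{i \sqrt{22}}{5}$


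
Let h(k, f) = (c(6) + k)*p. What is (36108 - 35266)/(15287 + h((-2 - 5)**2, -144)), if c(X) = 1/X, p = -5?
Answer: 5052/90247 ≈ 0.055980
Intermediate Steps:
c(X) = 1/X
h(k, f) = -5/6 - 5*k (h(k, f) = (1/6 + k)*(-5) = -5/6 - 5*k)
(36108 - 35266)/(15287 + h((-2 - 5)**2, -144)) = (36108 - 35266)/(15287 + (-5/6 - 5*(-2 - 5)**2)) = 842/(15287 + (-5/6 - 5*(-7)**2)) = 842/(15287 + (-5/6 - 5*49)) = 842/(15287 + (-5/6 - 245)) = 842/(15287 - 1475/6) = 842/(90247/6) = 842*(6/90247) = 5052/90247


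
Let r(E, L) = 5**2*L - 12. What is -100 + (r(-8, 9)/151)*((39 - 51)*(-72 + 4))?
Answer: 158708/151 ≈ 1051.0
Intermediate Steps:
r(E, L) = -12 + 25*L (r(E, L) = 25*L - 12 = -12 + 25*L)
-100 + (r(-8, 9)/151)*((39 - 51)*(-72 + 4)) = -100 + ((-12 + 25*9)/151)*((39 - 51)*(-72 + 4)) = -100 + ((-12 + 225)*(1/151))*(-12*(-68)) = -100 + (213*(1/151))*816 = -100 + (213/151)*816 = -100 + 173808/151 = 158708/151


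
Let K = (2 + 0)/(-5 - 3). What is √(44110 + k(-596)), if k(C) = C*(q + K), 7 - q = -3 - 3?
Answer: √36511 ≈ 191.08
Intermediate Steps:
K = -¼ (K = 2/(-8) = 2*(-⅛) = -¼ ≈ -0.25000)
q = 13 (q = 7 - (-3 - 3) = 7 - 1*(-6) = 7 + 6 = 13)
k(C) = 51*C/4 (k(C) = C*(13 - ¼) = C*(51/4) = 51*C/4)
√(44110 + k(-596)) = √(44110 + (51/4)*(-596)) = √(44110 - 7599) = √36511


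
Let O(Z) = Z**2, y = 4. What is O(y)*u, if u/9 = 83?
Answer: 11952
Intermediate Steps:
u = 747 (u = 9*83 = 747)
O(y)*u = 4**2*747 = 16*747 = 11952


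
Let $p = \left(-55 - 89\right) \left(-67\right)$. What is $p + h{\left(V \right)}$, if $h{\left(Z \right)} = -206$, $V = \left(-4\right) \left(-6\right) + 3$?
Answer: $9442$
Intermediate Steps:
$p = 9648$ ($p = \left(-144\right) \left(-67\right) = 9648$)
$V = 27$ ($V = 24 + 3 = 27$)
$p + h{\left(V \right)} = 9648 - 206 = 9442$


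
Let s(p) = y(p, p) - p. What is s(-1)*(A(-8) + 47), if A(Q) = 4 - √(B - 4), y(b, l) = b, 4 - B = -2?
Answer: 0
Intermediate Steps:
B = 6 (B = 4 - 1*(-2) = 4 + 2 = 6)
A(Q) = 4 - √2 (A(Q) = 4 - √(6 - 4) = 4 - √2)
s(p) = 0 (s(p) = p - p = 0)
s(-1)*(A(-8) + 47) = 0*((4 - √2) + 47) = 0*(51 - √2) = 0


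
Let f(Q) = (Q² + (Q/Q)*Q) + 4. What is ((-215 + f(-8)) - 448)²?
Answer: 363609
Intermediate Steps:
f(Q) = 4 + Q + Q² (f(Q) = (Q² + 1*Q) + 4 = (Q² + Q) + 4 = (Q + Q²) + 4 = 4 + Q + Q²)
((-215 + f(-8)) - 448)² = ((-215 + (4 - 8 + (-8)²)) - 448)² = ((-215 + (4 - 8 + 64)) - 448)² = ((-215 + 60) - 448)² = (-155 - 448)² = (-603)² = 363609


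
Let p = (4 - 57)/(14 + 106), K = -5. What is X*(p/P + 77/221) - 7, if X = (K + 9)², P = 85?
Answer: -25003/16575 ≈ -1.5085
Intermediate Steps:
p = -53/120 ≈ -0.44167
X = 16 (X = (-5 + 9)² = 4² = 16)
X*(p/P + 77/221) - 7 = 16*(-53/120/85 + 77/221) - 7 = 16*(-53/120*1/85 + 77*(1/221)) - 7 = 16*(-53/10200 + 77/221) - 7 = 16*(45511/132600) - 7 = 91022/16575 - 7 = -25003/16575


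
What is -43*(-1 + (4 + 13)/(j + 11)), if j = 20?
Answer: 602/31 ≈ 19.419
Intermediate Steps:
-43*(-1 + (4 + 13)/(j + 11)) = -43*(-1 + (4 + 13)/(20 + 11)) = -43*(-1 + 17/31) = -43*(-14/31) = 602/31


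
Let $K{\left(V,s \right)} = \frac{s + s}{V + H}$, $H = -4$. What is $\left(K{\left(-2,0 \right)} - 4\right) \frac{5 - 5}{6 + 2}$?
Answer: $0$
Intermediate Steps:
$K{\left(V,s \right)} = \frac{2 s}{-4 + V}$ ($K{\left(V,s \right)} = \frac{s + s}{V - 4} = \frac{2 s}{-4 + V}$)
$\left(K{\left(-2,0 \right)} - 4\right) \frac{5 - 5}{6 + 2} = \left(2 \cdot 0 \frac{1}{-4 - 2} - 4\right) \frac{5 - 5}{6 + 2} = \left(2 \cdot 0 \frac{1}{-6} - 4\right) \frac{0}{8} = \left(2 \cdot 0 \left(- \frac{1}{6}\right) - 4\right) 0 \cdot \frac{1}{8} = \left(0 - 4\right) 0 = \left(-4\right) 0 = 0$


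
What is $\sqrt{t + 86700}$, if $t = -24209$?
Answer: $\sqrt{62491} \approx 249.98$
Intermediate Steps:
$\sqrt{t + 86700} = \sqrt{-24209 + 86700} = \sqrt{62491}$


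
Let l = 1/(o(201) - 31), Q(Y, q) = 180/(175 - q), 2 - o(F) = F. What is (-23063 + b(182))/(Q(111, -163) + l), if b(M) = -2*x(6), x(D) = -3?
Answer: -896225590/20531 ≈ -43652.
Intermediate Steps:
o(F) = 2 - F
l = -1/230 (l = 1/((2 - 1*201) - 31) = 1/((2 - 201) - 31) = 1/(-199 - 31) = 1/(-230) = -1/230 ≈ -0.0043478)
b(M) = 6 (b(M) = -2*(-3) = 6)
(-23063 + b(182))/(Q(111, -163) + l) = (-23063 + 6)/(-180/(-175 - 163) - 1/230) = -23057/(-180/(-338) - 1/230) = -23057/(-180*(-1/338) - 1/230) = -23057/(90/169 - 1/230) = -23057/20531/38870 = -23057*38870/20531 = -896225590/20531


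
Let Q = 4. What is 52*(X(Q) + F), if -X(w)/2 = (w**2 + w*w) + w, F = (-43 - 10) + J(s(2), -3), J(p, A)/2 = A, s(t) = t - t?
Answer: -6812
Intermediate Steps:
s(t) = 0
J(p, A) = 2*A
F = -59 (F = (-43 - 10) + 2*(-3) = -53 - 6 = -59)
X(w) = -4*w**2 - 2*w (X(w) = -2*((w**2 + w*w) + w) = -2*((w**2 + w**2) + w) = -2*(2*w**2 + w) = -2*(w + 2*w**2) = -4*w**2 - 2*w)
52*(X(Q) + F) = 52*(-2*4*(1 + 2*4) - 59) = 52*(-2*4*(1 + 8) - 59) = 52*(-2*4*9 - 59) = 52*(-72 - 59) = 52*(-131) = -6812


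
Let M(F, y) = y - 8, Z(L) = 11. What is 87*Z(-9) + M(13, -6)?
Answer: 943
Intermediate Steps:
M(F, y) = -8 + y
87*Z(-9) + M(13, -6) = 87*11 + (-8 - 6) = 957 - 14 = 943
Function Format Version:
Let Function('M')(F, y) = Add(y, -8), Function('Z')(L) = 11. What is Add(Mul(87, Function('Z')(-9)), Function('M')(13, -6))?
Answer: 943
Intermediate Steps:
Function('M')(F, y) = Add(-8, y)
Add(Mul(87, Function('Z')(-9)), Function('M')(13, -6)) = Add(Mul(87, 11), Add(-8, -6)) = Add(957, -14) = 943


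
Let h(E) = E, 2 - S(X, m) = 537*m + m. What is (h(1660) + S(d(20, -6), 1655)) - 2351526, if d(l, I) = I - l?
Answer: -3240254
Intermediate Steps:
S(X, m) = 2 - 538*m (S(X, m) = 2 - (537*m + m) = 2 - 538*m)
(h(1660) + S(d(20, -6), 1655)) - 2351526 = (1660 + (2 - 538*1655)) - 2351526 = (1660 + (2 - 890390)) - 2351526 = (1660 - 890388) - 2351526 = -888728 - 2351526 = -3240254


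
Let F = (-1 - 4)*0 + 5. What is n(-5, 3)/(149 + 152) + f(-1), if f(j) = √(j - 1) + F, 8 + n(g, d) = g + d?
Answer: 1495/301 + I*√2 ≈ 4.9668 + 1.4142*I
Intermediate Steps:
F = 5 (F = -5*0 + 5 = 0 + 5 = 5)
n(g, d) = -8 + d + g (n(g, d) = -8 + (g + d) = -8 + (d + g) = -8 + d + g)
f(j) = 5 + √(-1 + j) (f(j) = √(j - 1) + 5 = √(-1 + j) + 5 = 5 + √(-1 + j))
n(-5, 3)/(149 + 152) + f(-1) = (-8 + 3 - 5)/(149 + 152) + (5 + √(-1 - 1)) = -10/301 + (5 + √(-2)) = -10*1/301 + (5 + I*√2) = -10/301 + (5 + I*√2) = 1495/301 + I*√2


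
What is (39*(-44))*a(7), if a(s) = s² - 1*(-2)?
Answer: -87516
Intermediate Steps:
a(s) = 2 + s² (a(s) = s² + 2 = 2 + s²)
(39*(-44))*a(7) = (39*(-44))*(2 + 7²) = -1716*(2 + 49) = -1716*51 = -87516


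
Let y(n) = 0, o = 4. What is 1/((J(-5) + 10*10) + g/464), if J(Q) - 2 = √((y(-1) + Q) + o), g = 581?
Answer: 22229776/2295487577 - 215296*I/2295487577 ≈ 0.0096841 - 9.3791e-5*I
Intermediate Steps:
J(Q) = 2 + √(4 + Q) (J(Q) = 2 + √((0 + Q) + 4) = 2 + √(Q + 4) = 2 + √(4 + Q))
1/((J(-5) + 10*10) + g/464) = 1/(((2 + √(4 - 5)) + 10*10) + 581/464) = 1/(((2 + √(-1)) + 100) + 581*(1/464)) = 1/(((2 + I) + 100) + 581/464) = 1/((102 + I) + 581/464) = 1/(47909/464 + I) = 215296*(47909/464 - I)/2295487577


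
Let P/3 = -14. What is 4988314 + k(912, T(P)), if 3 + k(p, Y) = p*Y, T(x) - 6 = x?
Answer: 4955479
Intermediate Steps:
P = -42 (P = 3*(-14) = -42)
T(x) = 6 + x
k(p, Y) = -3 + Y*p (k(p, Y) = -3 + p*Y = -3 + Y*p)
4988314 + k(912, T(P)) = 4988314 + (-3 + (6 - 42)*912) = 4988314 + (-3 - 36*912) = 4988314 + (-3 - 32832) = 4988314 - 32835 = 4955479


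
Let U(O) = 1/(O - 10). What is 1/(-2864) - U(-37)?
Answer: 2817/134608 ≈ 0.020927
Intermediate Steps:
U(O) = 1/(-10 + O)
1/(-2864) - U(-37) = 1/(-2864) - 1/(-10 - 37) = -1/2864 - 1/(-47) = -1/2864 - 1*(-1/47) = -1/2864 + 1/47 = 2817/134608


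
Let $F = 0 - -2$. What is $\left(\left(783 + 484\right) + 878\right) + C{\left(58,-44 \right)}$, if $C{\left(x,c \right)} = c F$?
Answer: $2057$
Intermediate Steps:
$F = 2$ ($F = 0 + 2 = 2$)
$C{\left(x,c \right)} = 2 c$ ($C{\left(x,c \right)} = c 2 = 2 c$)
$\left(\left(783 + 484\right) + 878\right) + C{\left(58,-44 \right)} = \left(\left(783 + 484\right) + 878\right) + 2 \left(-44\right) = \left(1267 + 878\right) - 88 = 2145 - 88 = 2057$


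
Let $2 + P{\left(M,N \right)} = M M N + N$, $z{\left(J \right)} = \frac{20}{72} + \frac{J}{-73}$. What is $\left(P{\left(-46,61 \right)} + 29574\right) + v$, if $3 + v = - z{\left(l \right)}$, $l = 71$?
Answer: $\frac{208540597}{1314} \approx 1.5871 \cdot 10^{5}$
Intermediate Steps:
$z{\left(J \right)} = \frac{5}{18} - \frac{J}{73}$ ($z{\left(J \right)} = 20 \cdot \frac{1}{72} + J \left(- \frac{1}{73}\right) = \frac{5}{18} - \frac{J}{73}$)
$P{\left(M,N \right)} = -2 + N + N M^{2}$ ($P{\left(M,N \right)} = -2 + \left(M M N + N\right) = -2 + \left(M^{2} N + N\right) = -2 + \left(N M^{2} + N\right) = -2 + \left(N + N M^{2}\right) = -2 + N + N M^{2}$)
$v = - \frac{3029}{1314}$ ($v = -3 - \left(\frac{5}{18} - \frac{71}{73}\right) = -3 - - \frac{913}{1314} = -3 + \frac{913}{1314} = - \frac{3029}{1314} \approx -2.3052$)
$\left(P{\left(-46,61 \right)} + 29574\right) + v = \left(\left(-2 + 61 + 61 \left(-46\right)^{2}\right) + 29574\right) - \frac{3029}{1314} = \left(\left(-2 + 61 + 61 \cdot 2116\right) + 29574\right) - \frac{3029}{1314} = \left(\left(-2 + 61 + 129076\right) + 29574\right) - \frac{3029}{1314} = \left(129135 + 29574\right) - \frac{3029}{1314} = 158709 - \frac{3029}{1314} = \frac{208540597}{1314}$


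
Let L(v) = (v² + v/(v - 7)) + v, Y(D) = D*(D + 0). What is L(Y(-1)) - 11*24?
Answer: -1573/6 ≈ -262.17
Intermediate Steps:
Y(D) = D² (Y(D) = D*D = D²)
L(v) = v + v² + v/(-7 + v) (L(v) = (v² + v/(-7 + v)) + v = v + v² + v/(-7 + v))
L(Y(-1)) - 11*24 = (-1)²*(-6 + ((-1)²)² - 6*(-1)²)/(-7 + (-1)²) - 11*24 = 1*(-6 + 1² - 6*1)/(-7 + 1) - 264 = 1*(-6 + 1 - 6)/(-6) - 264 = 1*(-⅙)*(-11) - 264 = 11/6 - 264 = -1573/6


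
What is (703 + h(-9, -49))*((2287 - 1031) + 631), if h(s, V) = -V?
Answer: 1419024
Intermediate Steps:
(703 + h(-9, -49))*((2287 - 1031) + 631) = (703 - 1*(-49))*((2287 - 1031) + 631) = (703 + 49)*(1256 + 631) = 752*1887 = 1419024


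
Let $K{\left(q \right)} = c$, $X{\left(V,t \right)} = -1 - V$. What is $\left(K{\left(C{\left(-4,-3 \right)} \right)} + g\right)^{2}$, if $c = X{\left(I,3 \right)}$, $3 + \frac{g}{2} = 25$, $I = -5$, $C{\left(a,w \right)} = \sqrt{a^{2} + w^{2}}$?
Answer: $2304$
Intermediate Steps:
$g = 44$ ($g = -6 + 2 \cdot 25 = -6 + 50 = 44$)
$c = 4$ ($c = -1 - -5 = -1 + 5 = 4$)
$K{\left(q \right)} = 4$
$\left(K{\left(C{\left(-4,-3 \right)} \right)} + g\right)^{2} = \left(4 + 44\right)^{2} = 48^{2} = 2304$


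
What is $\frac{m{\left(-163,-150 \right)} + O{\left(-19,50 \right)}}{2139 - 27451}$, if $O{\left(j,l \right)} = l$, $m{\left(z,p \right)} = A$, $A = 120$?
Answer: $- \frac{85}{12656} \approx -0.0067162$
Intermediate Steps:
$m{\left(z,p \right)} = 120$
$\frac{m{\left(-163,-150 \right)} + O{\left(-19,50 \right)}}{2139 - 27451} = \frac{120 + 50}{2139 - 27451} = \frac{170}{-25312} = 170 \left(- \frac{1}{25312}\right) = - \frac{85}{12656}$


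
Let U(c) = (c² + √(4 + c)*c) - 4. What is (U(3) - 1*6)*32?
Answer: -32 + 96*√7 ≈ 221.99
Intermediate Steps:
U(c) = -4 + c² + c*√(4 + c) (U(c) = (c² + c*√(4 + c)) - 4 = -4 + c² + c*√(4 + c))
(U(3) - 1*6)*32 = ((-4 + 3² + 3*√(4 + 3)) - 1*6)*32 = ((-4 + 9 + 3*√7) - 6)*32 = ((5 + 3*√7) - 6)*32 = (-1 + 3*√7)*32 = -32 + 96*√7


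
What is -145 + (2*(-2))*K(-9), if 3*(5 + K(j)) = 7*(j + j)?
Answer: 43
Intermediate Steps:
K(j) = -5 + 14*j/3 (K(j) = -5 + (7*(j + j))/3 = -5 + (7*(2*j))/3 = -5 + (14*j)/3 = -5 + 14*j/3)
-145 + (2*(-2))*K(-9) = -145 + (2*(-2))*(-5 + (14/3)*(-9)) = -145 - 4*(-5 - 42) = -145 - 4*(-47) = -145 + 188 = 43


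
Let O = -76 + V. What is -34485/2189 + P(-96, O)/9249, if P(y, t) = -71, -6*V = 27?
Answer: -29009744/1840551 ≈ -15.761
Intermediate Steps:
V = -9/2 (V = -⅙*27 = -9/2 ≈ -4.5000)
O = -161/2 (O = -76 - 9/2 = -161/2 ≈ -80.500)
-34485/2189 + P(-96, O)/9249 = -34485/2189 - 71/9249 = -34485*1/2189 - 71*1/9249 = -3135/199 - 71/9249 = -29009744/1840551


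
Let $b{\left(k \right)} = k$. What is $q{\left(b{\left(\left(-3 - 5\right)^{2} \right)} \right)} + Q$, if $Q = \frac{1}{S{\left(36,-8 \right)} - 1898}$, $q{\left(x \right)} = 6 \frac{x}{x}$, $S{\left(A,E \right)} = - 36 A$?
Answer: $\frac{19163}{3194} \approx 5.9997$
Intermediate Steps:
$q{\left(x \right)} = 6$ ($q{\left(x \right)} = 6 \cdot 1 = 6$)
$Q = - \frac{1}{3194}$ ($Q = \frac{1}{\left(-36\right) 36 - 1898} = \frac{1}{-1296 - 1898} = \frac{1}{-3194} = - \frac{1}{3194} \approx -0.00031309$)
$q{\left(b{\left(\left(-3 - 5\right)^{2} \right)} \right)} + Q = 6 - \frac{1}{3194} = \frac{19163}{3194}$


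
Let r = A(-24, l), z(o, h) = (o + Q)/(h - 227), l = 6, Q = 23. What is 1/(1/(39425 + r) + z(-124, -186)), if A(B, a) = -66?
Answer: 16255267/3975672 ≈ 4.0887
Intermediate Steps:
z(o, h) = (23 + o)/(-227 + h) (z(o, h) = (o + 23)/(h - 227) = (23 + o)/(-227 + h))
r = -66
1/(1/(39425 + r) + z(-124, -186)) = 1/(1/(39425 - 66) + (23 - 124)/(-227 - 186)) = 1/(1/39359 - 101/(-413)) = 1/(1/39359 - 1/413*(-101)) = 1/(1/39359 + 101/413) = 1/(3975672/16255267) = 16255267/3975672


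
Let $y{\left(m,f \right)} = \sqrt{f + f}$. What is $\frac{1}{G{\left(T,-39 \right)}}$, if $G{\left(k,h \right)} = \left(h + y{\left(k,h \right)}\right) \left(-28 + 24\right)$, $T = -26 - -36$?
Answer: $\frac{1}{164} + \frac{i \sqrt{78}}{6396} \approx 0.0060976 + 0.0013808 i$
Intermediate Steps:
$y{\left(m,f \right)} = \sqrt{2} \sqrt{f}$ ($y{\left(m,f \right)} = \sqrt{2 f} = \sqrt{2} \sqrt{f}$)
$T = 10$ ($T = -26 + 36 = 10$)
$G{\left(k,h \right)} = - 4 h - 4 \sqrt{2} \sqrt{h}$ ($G{\left(k,h \right)} = \left(h + \sqrt{2} \sqrt{h}\right) \left(-28 + 24\right) = \left(h + \sqrt{2} \sqrt{h}\right) \left(-4\right) = - 4 h - 4 \sqrt{2} \sqrt{h}$)
$\frac{1}{G{\left(T,-39 \right)}} = \frac{1}{\left(-4\right) \left(-39\right) - 4 \sqrt{2} \sqrt{-39}} = \frac{1}{156 - 4 \sqrt{2} i \sqrt{39}} = \frac{1}{156 - 4 i \sqrt{78}}$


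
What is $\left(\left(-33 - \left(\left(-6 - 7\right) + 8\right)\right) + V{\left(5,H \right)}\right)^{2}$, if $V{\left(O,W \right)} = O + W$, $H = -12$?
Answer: $1225$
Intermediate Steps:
$\left(\left(-33 - \left(\left(-6 - 7\right) + 8\right)\right) + V{\left(5,H \right)}\right)^{2} = \left(\left(-33 - \left(\left(-6 - 7\right) + 8\right)\right) + \left(5 - 12\right)\right)^{2} = \left(\left(-33 - \left(-13 + 8\right)\right) - 7\right)^{2} = \left(\left(-33 - -5\right) - 7\right)^{2} = \left(\left(-33 + 5\right) - 7\right)^{2} = \left(-28 - 7\right)^{2} = \left(-35\right)^{2} = 1225$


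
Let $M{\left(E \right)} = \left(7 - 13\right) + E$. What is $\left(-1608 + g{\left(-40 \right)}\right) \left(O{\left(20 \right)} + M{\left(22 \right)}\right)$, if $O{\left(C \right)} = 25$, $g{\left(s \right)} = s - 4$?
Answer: $-67732$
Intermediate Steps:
$g{\left(s \right)} = -4 + s$ ($g{\left(s \right)} = s - 4 = -4 + s$)
$M{\left(E \right)} = -6 + E$
$\left(-1608 + g{\left(-40 \right)}\right) \left(O{\left(20 \right)} + M{\left(22 \right)}\right) = \left(-1608 - 44\right) \left(25 + \left(-6 + 22\right)\right) = \left(-1608 - 44\right) \left(25 + 16\right) = \left(-1652\right) 41 = -67732$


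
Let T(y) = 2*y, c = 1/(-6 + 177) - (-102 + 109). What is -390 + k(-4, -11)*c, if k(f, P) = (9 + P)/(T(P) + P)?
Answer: -2203162/5643 ≈ -390.42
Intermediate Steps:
c = -1196/171 (c = 1/171 - 1*7 = 1/171 - 7 = -1196/171 ≈ -6.9941)
k(f, P) = (9 + P)/(3*P) (k(f, P) = (9 + P)/(2*P + P) = (9 + P)/((3*P)) = (9 + P)*(1/(3*P)) = (9 + P)/(3*P))
-390 + k(-4, -11)*c = -390 + ((⅓)*(9 - 11)/(-11))*(-1196/171) = -390 + ((⅓)*(-1/11)*(-2))*(-1196/171) = -390 + (2/33)*(-1196/171) = -390 - 2392/5643 = -2203162/5643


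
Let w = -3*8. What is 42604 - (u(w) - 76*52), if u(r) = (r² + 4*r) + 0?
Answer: 46076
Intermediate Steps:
w = -24
u(r) = r² + 4*r
42604 - (u(w) - 76*52) = 42604 - (-24*(4 - 24) - 76*52) = 42604 - (-24*(-20) - 3952) = 42604 - (480 - 3952) = 42604 - 1*(-3472) = 42604 + 3472 = 46076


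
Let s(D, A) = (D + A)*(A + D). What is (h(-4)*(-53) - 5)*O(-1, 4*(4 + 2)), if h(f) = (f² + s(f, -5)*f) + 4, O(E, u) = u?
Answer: 386568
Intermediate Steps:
s(D, A) = (A + D)² (s(D, A) = (A + D)*(A + D) = (A + D)²)
h(f) = 4 + f² + f*(-5 + f)² (h(f) = (f² + (-5 + f)²*f) + 4 = (f² + f*(-5 + f)²) + 4 = 4 + f² + f*(-5 + f)²)
(h(-4)*(-53) - 5)*O(-1, 4*(4 + 2)) = ((4 + (-4)² - 4*(-5 - 4)²)*(-53) - 5)*(4*(4 + 2)) = ((4 + 16 - 4*(-9)²)*(-53) - 5)*(4*6) = ((4 + 16 - 4*81)*(-53) - 5)*24 = ((4 + 16 - 324)*(-53) - 5)*24 = (-304*(-53) - 5)*24 = (16112 - 5)*24 = 16107*24 = 386568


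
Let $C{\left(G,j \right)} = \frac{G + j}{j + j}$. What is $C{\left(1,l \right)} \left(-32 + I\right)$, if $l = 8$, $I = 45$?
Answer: $\frac{117}{16} \approx 7.3125$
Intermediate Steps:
$C{\left(G,j \right)} = \frac{G + j}{2 j}$
$C{\left(1,l \right)} \left(-32 + I\right) = \frac{1 + 8}{2 \cdot 8} \left(-32 + 45\right) = \frac{1}{2} \cdot \frac{1}{8} \cdot 9 \cdot 13 = \frac{9}{16} \cdot 13 = \frac{117}{16}$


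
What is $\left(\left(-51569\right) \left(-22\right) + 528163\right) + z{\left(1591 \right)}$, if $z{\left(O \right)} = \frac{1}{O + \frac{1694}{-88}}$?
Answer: $\frac{10453275451}{6287} \approx 1.6627 \cdot 10^{6}$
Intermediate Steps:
$z{\left(O \right)} = \frac{1}{- \frac{77}{4} + O}$ ($z{\left(O \right)} = \frac{1}{O + 1694 \left(- \frac{1}{88}\right)} = \frac{1}{O - \frac{77}{4}} = \frac{1}{- \frac{77}{4} + O}$)
$\left(\left(-51569\right) \left(-22\right) + 528163\right) + z{\left(1591 \right)} = \left(\left(-51569\right) \left(-22\right) + 528163\right) + \frac{4}{-77 + 4 \cdot 1591} = \left(1134518 + 528163\right) + \frac{4}{-77 + 6364} = 1662681 + \frac{4}{6287} = \frac{10453275451}{6287}$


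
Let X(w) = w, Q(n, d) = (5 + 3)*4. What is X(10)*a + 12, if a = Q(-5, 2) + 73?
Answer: 1062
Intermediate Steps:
Q(n, d) = 32 (Q(n, d) = 8*4 = 32)
a = 105 (a = 32 + 73 = 105)
X(10)*a + 12 = 10*105 + 12 = 1050 + 12 = 1062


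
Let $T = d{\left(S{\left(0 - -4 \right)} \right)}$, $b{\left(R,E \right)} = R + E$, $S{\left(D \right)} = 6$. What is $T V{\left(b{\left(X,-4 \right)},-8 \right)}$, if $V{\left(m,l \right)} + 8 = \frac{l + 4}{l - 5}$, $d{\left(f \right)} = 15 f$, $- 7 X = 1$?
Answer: $- \frac{9000}{13} \approx -692.31$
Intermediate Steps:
$X = - \frac{1}{7}$ ($X = \left(- \frac{1}{7}\right) 1 = - \frac{1}{7} \approx -0.14286$)
$b{\left(R,E \right)} = E + R$
$V{\left(m,l \right)} = -8 + \frac{4 + l}{-5 + l}$ ($V{\left(m,l \right)} = -8 + \frac{l + 4}{l - 5} = -8 + \frac{4 + l}{-5 + l}$)
$T = 90$ ($T = 15 \cdot 6 = 90$)
$T V{\left(b{\left(X,-4 \right)},-8 \right)} = 90 \frac{44 - -56}{-5 - 8} = 90 \frac{44 + 56}{-13} = 90 \left(\left(- \frac{1}{13}\right) 100\right) = 90 \left(- \frac{100}{13}\right) = - \frac{9000}{13}$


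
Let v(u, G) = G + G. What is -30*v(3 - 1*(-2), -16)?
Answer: 960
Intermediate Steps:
v(u, G) = 2*G
-30*v(3 - 1*(-2), -16) = -60*(-16) = -30*(-32) = 960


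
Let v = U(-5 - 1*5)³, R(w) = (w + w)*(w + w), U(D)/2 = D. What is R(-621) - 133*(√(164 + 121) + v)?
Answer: 2606564 - 133*√285 ≈ 2.6043e+6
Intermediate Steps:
U(D) = 2*D
R(w) = 4*w² (R(w) = (2*w)*(2*w) = 4*w²)
v = -8000 (v = (2*(-5 - 1*5))³ = (2*(-5 - 5))³ = (2*(-10))³ = (-20)³ = -8000)
R(-621) - 133*(√(164 + 121) + v) = 4*(-621)² - 133*(√(164 + 121) - 8000) = 4*385641 - 133*(√285 - 8000) = 1542564 - 133*(-8000 + √285) = 1542564 - (-1064000 + 133*√285) = 1542564 + (1064000 - 133*√285) = 2606564 - 133*√285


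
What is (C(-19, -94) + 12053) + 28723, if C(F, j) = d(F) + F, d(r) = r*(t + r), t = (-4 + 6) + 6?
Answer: 40966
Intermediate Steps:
t = 8 (t = 2 + 6 = 8)
d(r) = r*(8 + r)
C(F, j) = F + F*(8 + F) (C(F, j) = F*(8 + F) + F = F + F*(8 + F))
(C(-19, -94) + 12053) + 28723 = (-19*(9 - 19) + 12053) + 28723 = (-19*(-10) + 12053) + 28723 = (190 + 12053) + 28723 = 12243 + 28723 = 40966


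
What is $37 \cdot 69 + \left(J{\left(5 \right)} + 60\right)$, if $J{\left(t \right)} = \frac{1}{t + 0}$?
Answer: $\frac{13066}{5} \approx 2613.2$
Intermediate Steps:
$J{\left(t \right)} = \frac{1}{t}$
$37 \cdot 69 + \left(J{\left(5 \right)} + 60\right) = 37 \cdot 69 + \left(\frac{1}{5} + 60\right) = 2553 + \left(\frac{1}{5} + 60\right) = 2553 + \frac{301}{5} = \frac{13066}{5}$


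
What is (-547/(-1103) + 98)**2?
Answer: 11802866881/1216609 ≈ 9701.5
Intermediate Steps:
(-547/(-1103) + 98)**2 = (-547*(-1/1103) + 98)**2 = (547/1103 + 98)**2 = (108641/1103)**2 = 11802866881/1216609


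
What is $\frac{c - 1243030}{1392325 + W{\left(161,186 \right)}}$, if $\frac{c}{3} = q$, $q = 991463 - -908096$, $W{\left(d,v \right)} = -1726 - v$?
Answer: $\frac{4455647}{1390413} \approx 3.2045$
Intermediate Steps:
$q = 1899559$ ($q = 991463 + 908096 = 1899559$)
$c = 5698677$ ($c = 3 \cdot 1899559 = 5698677$)
$\frac{c - 1243030}{1392325 + W{\left(161,186 \right)}} = \frac{5698677 - 1243030}{1392325 - 1912} = \frac{4455647}{1392325 - 1912} = \frac{4455647}{1390413}$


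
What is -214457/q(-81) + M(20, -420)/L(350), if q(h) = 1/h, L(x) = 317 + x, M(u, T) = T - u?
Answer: 11586467899/667 ≈ 1.7371e+7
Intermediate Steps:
-214457/q(-81) + M(20, -420)/L(350) = -214457/(1/(-81)) + (-420 - 1*20)/(317 + 350) = -214457/(-1/81) + (-420 - 20)/667 = -214457*(-81) - 440*1/667 = 17371017 - 440/667 = 11586467899/667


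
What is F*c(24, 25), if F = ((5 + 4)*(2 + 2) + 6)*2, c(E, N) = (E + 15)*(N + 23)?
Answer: 157248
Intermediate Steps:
c(E, N) = (15 + E)*(23 + N)
F = 84 (F = (9*4 + 6)*2 = (36 + 6)*2 = 42*2 = 84)
F*c(24, 25) = 84*(345 + 15*25 + 23*24 + 24*25) = 84*(345 + 375 + 552 + 600) = 84*1872 = 157248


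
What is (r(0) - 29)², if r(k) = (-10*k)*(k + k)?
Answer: 841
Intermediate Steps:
r(k) = -20*k² (r(k) = (-10*k)*(2*k) = -20*k²)
(r(0) - 29)² = (-20*0² - 29)² = (-20*0 - 29)² = (0 - 29)² = (-29)² = 841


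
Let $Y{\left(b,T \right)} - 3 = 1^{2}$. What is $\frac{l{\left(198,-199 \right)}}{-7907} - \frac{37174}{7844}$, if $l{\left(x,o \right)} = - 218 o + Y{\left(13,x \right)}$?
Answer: $- \frac{317127301}{31011254} \approx -10.226$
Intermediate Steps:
$Y{\left(b,T \right)} = 4$ ($Y{\left(b,T \right)} = 3 + 1^{2} = 3 + 1 = 4$)
$l{\left(x,o \right)} = 4 - 218 o$ ($l{\left(x,o \right)} = - 218 o + 4 = 4 - 218 o$)
$\frac{l{\left(198,-199 \right)}}{-7907} - \frac{37174}{7844} = \frac{4 - -43382}{-7907} - \frac{37174}{7844} = \left(4 + 43382\right) \left(- \frac{1}{7907}\right) - \frac{18587}{3922} = 43386 \left(- \frac{1}{7907}\right) - \frac{18587}{3922} = - \frac{43386}{7907} - \frac{18587}{3922} = - \frac{317127301}{31011254}$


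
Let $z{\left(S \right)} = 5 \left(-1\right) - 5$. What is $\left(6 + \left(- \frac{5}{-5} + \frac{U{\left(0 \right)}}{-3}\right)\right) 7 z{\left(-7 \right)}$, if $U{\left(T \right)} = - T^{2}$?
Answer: $-490$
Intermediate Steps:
$z{\left(S \right)} = -10$ ($z{\left(S \right)} = -5 - 5 = -10$)
$\left(6 + \left(- \frac{5}{-5} + \frac{U{\left(0 \right)}}{-3}\right)\right) 7 z{\left(-7 \right)} = \left(6 + \left(- \frac{5}{-5} + \frac{\left(-1\right) 0^{2}}{-3}\right)\right) 7 \left(-10\right) = \left(6 + \left(\left(-5\right) \left(- \frac{1}{5}\right) + \left(-1\right) 0 \left(- \frac{1}{3}\right)\right)\right) 7 \left(-10\right) = \left(6 + \left(1 + 0 \left(- \frac{1}{3}\right)\right)\right) 7 \left(-10\right) = \left(6 + \left(1 + 0\right)\right) 7 \left(-10\right) = \left(6 + 1\right) 7 \left(-10\right) = 7 \cdot 7 \left(-10\right) = 49 \left(-10\right) = -490$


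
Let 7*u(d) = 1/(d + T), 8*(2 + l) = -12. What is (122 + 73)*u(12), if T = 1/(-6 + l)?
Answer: 3705/1582 ≈ 2.3420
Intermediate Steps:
l = -7/2 (l = -2 + (1/8)*(-12) = -2 - 3/2 = -7/2 ≈ -3.5000)
T = -2/19 (T = 1/(-6 - 7/2) = 1/(-19/2) = -2/19 ≈ -0.10526)
u(d) = 1/(7*(-2/19 + d)) (u(d) = 1/(7*(d - 2/19)) = 1/(7*(-2/19 + d)))
(122 + 73)*u(12) = (122 + 73)*(19/(7*(-2 + 19*12))) = 195*(19/(7*(-2 + 228))) = 195*((19/7)/226) = 195*((19/7)*(1/226)) = 195*(19/1582) = 3705/1582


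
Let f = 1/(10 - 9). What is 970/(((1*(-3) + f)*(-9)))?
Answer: 485/9 ≈ 53.889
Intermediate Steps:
f = 1 (f = 1/1 = 1)
970/(((1*(-3) + f)*(-9))) = 970/(((1*(-3) + 1)*(-9))) = 970/(((-3 + 1)*(-9))) = 970/((-2*(-9))) = 970/18 = 970*(1/18) = 485/9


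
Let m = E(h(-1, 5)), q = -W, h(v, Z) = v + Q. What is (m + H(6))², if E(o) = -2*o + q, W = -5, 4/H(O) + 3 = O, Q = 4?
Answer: ⅑ ≈ 0.11111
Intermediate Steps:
H(O) = 4/(-3 + O)
h(v, Z) = 4 + v (h(v, Z) = v + 4 = 4 + v)
q = 5 (q = -1*(-5) = 5)
E(o) = 5 - 2*o (E(o) = -2*o + 5 = 5 - 2*o)
m = -1 (m = 5 - 2*(4 - 1) = 5 - 2*3 = 5 - 6 = -1)
(m + H(6))² = (-1 + 4/(-3 + 6))² = (-1 + 4/3)² = (⅓)² = ⅑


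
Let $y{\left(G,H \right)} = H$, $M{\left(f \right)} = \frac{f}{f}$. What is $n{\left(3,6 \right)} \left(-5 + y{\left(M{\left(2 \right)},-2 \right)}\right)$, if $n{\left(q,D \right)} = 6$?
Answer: $-42$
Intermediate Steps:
$M{\left(f \right)} = 1$
$n{\left(3,6 \right)} \left(-5 + y{\left(M{\left(2 \right)},-2 \right)}\right) = 6 \left(-5 - 2\right) = 6 \left(-7\right) = -42$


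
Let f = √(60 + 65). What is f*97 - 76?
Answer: -76 + 485*√5 ≈ 1008.5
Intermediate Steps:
f = 5*√5 (f = √125 = 5*√5 ≈ 11.180)
f*97 - 76 = (5*√5)*97 - 76 = 485*√5 - 76 = -76 + 485*√5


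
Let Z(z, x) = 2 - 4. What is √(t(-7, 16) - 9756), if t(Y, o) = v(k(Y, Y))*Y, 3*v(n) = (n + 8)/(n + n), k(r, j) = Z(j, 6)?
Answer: I*√39010/2 ≈ 98.755*I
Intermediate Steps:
Z(z, x) = -2
k(r, j) = -2
v(n) = (8 + n)/(6*n) (v(n) = ((n + 8)/(n + n))/3 = ((8 + n)/((2*n)))/3 = ((8 + n)*(1/(2*n)))/3 = ((8 + n)/(2*n))/3 = (8 + n)/(6*n))
t(Y, o) = -Y/2 (t(Y, o) = ((⅙)*(8 - 2)/(-2))*Y = ((⅙)*(-½)*6)*Y = -Y/2)
√(t(-7, 16) - 9756) = √(-½*(-7) - 9756) = √(7/2 - 9756) = √(-19505/2) = I*√39010/2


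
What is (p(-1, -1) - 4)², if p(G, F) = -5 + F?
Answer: 100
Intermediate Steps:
(p(-1, -1) - 4)² = ((-5 - 1) - 4)² = (-6 - 4)² = (-10)² = 100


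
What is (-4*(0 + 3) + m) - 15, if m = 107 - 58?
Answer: 22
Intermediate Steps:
m = 49
(-4*(0 + 3) + m) - 15 = (-4*(0 + 3) + 49) - 15 = (-4*3 + 49) - 15 = (-12 + 49) - 15 = 37 - 15 = 22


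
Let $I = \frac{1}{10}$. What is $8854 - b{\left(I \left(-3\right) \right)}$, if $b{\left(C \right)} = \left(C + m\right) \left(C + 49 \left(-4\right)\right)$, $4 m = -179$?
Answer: $\frac{2137}{200} \approx 10.685$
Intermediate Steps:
$I = \frac{1}{10} \approx 0.1$
$m = - \frac{179}{4}$ ($m = \frac{1}{4} \left(-179\right) = - \frac{179}{4} \approx -44.75$)
$b{\left(C \right)} = \left(-196 + C\right) \left(- \frac{179}{4} + C\right)$ ($b{\left(C \right)} = \left(C - \frac{179}{4}\right) \left(C + 49 \left(-4\right)\right) = \left(- \frac{179}{4} + C\right) \left(C - 196\right) = \left(- \frac{179}{4} + C\right) \left(-196 + C\right) = \left(-196 + C\right) \left(- \frac{179}{4} + C\right)$)
$8854 - b{\left(I \left(-3\right) \right)} = 8854 - \left(8771 + \left(\frac{1}{10} \left(-3\right)\right)^{2} - \frac{963 \cdot \frac{1}{10} \left(-3\right)}{4}\right) = 8854 - \left(8771 + \left(- \frac{3}{10}\right)^{2} - - \frac{2889}{40}\right) = 8854 - \left(8771 + \frac{9}{100} + \frac{2889}{40}\right) = 8854 - \frac{1768663}{200} = \frac{2137}{200}$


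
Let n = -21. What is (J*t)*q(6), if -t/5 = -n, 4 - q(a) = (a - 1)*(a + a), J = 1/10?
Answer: 588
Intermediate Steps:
J = ⅒ (J = 1*(⅒) = ⅒ ≈ 0.10000)
q(a) = 4 - 2*a*(-1 + a) (q(a) = 4 - (a - 1)*(a + a) = 4 - (-1 + a)*2*a = 4 - 2*a*(-1 + a))
t = -105 (t = -(-5)*(-21) = -5*21 = -105)
(J*t)*q(6) = ((⅒)*(-105))*(4 - 2*6² + 2*6) = -21*(4 - 2*36 + 12)/2 = -21*(4 - 72 + 12)/2 = -21/2*(-56) = 588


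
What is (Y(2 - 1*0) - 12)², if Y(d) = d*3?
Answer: 36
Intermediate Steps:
Y(d) = 3*d
(Y(2 - 1*0) - 12)² = (3*(2 - 1*0) - 12)² = (3*(2 + 0) - 12)² = (3*2 - 12)² = (6 - 12)² = (-6)² = 36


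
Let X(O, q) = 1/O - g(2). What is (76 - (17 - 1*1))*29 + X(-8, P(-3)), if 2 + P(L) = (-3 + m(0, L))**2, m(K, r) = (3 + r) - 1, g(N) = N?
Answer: 13903/8 ≈ 1737.9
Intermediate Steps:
m(K, r) = 2 + r
P(L) = -2 + (-1 + L)**2 (P(L) = -2 + (-3 + (2 + L))**2 = -2 + (-1 + L)**2)
X(O, q) = -2 + 1/O (X(O, q) = 1/O - 1*2 = 1/O - 2 = -2 + 1/O)
(76 - (17 - 1*1))*29 + X(-8, P(-3)) = (76 - (17 - 1*1))*29 + (-2 + 1/(-8)) = (76 - (17 - 1))*29 + (-2 - 1/8) = (76 - 1*16)*29 - 17/8 = (76 - 16)*29 - 17/8 = 60*29 - 17/8 = 1740 - 17/8 = 13903/8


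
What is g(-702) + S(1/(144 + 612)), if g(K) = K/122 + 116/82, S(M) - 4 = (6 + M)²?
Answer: 50996272805/1429411536 ≈ 35.676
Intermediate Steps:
S(M) = 4 + (6 + M)²
g(K) = 58/41 + K/122 (g(K) = K*(1/122) + 116*(1/82) = K/122 + 58/41 = 58/41 + K/122)
g(-702) + S(1/(144 + 612)) = (58/41 + (1/122)*(-702)) + (4 + (6 + 1/(144 + 612))²) = (58/41 - 351/61) + (4 + (6 + 1/756)²) = -10853/2501 + (4 + (6 + 1/756)²) = -10853/2501 + (4 + (4537/756)²) = -10853/2501 + (4 + 20584369/571536) = -10853/2501 + 22870513/571536 = 50996272805/1429411536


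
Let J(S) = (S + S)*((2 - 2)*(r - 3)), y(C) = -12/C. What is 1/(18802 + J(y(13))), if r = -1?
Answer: 1/18802 ≈ 5.3186e-5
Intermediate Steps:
J(S) = 0 (J(S) = (S + S)*((2 - 2)*(-1 - 3)) = (2*S)*(0*(-4)) = (2*S)*0 = 0)
1/(18802 + J(y(13))) = 1/(18802 + 0) = 1/18802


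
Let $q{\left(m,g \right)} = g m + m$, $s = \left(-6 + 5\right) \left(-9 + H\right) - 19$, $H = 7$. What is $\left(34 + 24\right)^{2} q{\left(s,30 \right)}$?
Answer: $-1772828$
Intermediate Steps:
$s = -17$ ($s = \left(-6 + 5\right) \left(-9 + 7\right) - 19 = \left(-1\right) \left(-2\right) - 19 = 2 - 19 = -17$)
$q{\left(m,g \right)} = m + g m$
$\left(34 + 24\right)^{2} q{\left(s,30 \right)} = \left(34 + 24\right)^{2} \left(- 17 \left(1 + 30\right)\right) = 58^{2} \left(\left(-17\right) 31\right) = 3364 \left(-527\right) = -1772828$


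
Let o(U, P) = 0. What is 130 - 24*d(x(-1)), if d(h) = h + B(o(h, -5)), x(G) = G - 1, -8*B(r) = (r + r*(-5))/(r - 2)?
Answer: 178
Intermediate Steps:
B(r) = r/(2*(-2 + r)) (B(r) = -(r + r*(-5))/(8*(r - 2)) = -(r - 5*r)/(8*(-2 + r)) = -(-4*r)/(8*(-2 + r)) = -(-1)*r/(2*(-2 + r)) = r/(2*(-2 + r)))
x(G) = -1 + G
d(h) = h (d(h) = h + (½)*0/(-2 + 0) = h + (½)*0/(-2) = h + (½)*0*(-½) = h + 0 = h)
130 - 24*d(x(-1)) = 130 - 24*(-1 - 1) = 130 - 24*(-2) = 130 + 48 = 178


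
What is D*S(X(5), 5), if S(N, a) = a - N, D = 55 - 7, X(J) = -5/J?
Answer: 288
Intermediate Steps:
D = 48
D*S(X(5), 5) = 48*(5 - (-5)/5) = 48*(5 - 1*(-1)) = 48*(5 + 1) = 48*6 = 288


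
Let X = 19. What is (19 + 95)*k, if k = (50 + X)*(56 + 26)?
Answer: 645012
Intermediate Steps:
k = 5658 (k = (50 + 19)*(56 + 26) = 69*82 = 5658)
(19 + 95)*k = (19 + 95)*5658 = 114*5658 = 645012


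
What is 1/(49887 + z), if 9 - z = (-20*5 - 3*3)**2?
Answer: 1/38015 ≈ 2.6305e-5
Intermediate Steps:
z = -11872 (z = 9 - (-20*5 - 3*3)**2 = 9 - (-100 - 9)**2 = 9 - 1*(-109)**2 = 9 - 1*11881 = 9 - 11881 = -11872)
1/(49887 + z) = 1/(49887 - 11872) = 1/38015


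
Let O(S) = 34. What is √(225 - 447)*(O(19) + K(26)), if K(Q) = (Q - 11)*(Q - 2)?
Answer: 394*I*√222 ≈ 5870.5*I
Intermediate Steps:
K(Q) = (-11 + Q)*(-2 + Q)
√(225 - 447)*(O(19) + K(26)) = √(225 - 447)*(34 + (22 + 26² - 13*26)) = √(-222)*(34 + (22 + 676 - 338)) = (I*√222)*(34 + 360) = (I*√222)*394 = 394*I*√222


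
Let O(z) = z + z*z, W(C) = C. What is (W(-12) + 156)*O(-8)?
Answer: 8064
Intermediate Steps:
O(z) = z + z²
(W(-12) + 156)*O(-8) = (-12 + 156)*(-8*(1 - 8)) = 144*(-8*(-7)) = 144*56 = 8064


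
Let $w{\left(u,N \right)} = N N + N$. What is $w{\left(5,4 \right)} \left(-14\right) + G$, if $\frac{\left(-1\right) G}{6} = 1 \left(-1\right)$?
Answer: $-274$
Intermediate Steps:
$w{\left(u,N \right)} = N + N^{2}$ ($w{\left(u,N \right)} = N^{2} + N = N + N^{2}$)
$G = 6$ ($G = - 6 \cdot 1 \left(-1\right) = \left(-6\right) \left(-1\right) = 6$)
$w{\left(5,4 \right)} \left(-14\right) + G = 4 \left(1 + 4\right) \left(-14\right) + 6 = 4 \cdot 5 \left(-14\right) + 6 = 20 \left(-14\right) + 6 = -280 + 6 = -274$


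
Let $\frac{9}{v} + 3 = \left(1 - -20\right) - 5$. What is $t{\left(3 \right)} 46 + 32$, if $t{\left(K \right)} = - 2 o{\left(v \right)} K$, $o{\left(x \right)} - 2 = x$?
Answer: $- \frac{9244}{13} \approx -711.08$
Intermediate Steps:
$v = \frac{9}{13}$ ($v = \frac{9}{-3 + \left(\left(1 - -20\right) - 5\right)} = \frac{9}{-3 + \left(\left(1 + 20\right) - 5\right)} = \frac{9}{-3 + \left(21 - 5\right)} = \frac{9}{-3 + 16} = \frac{9}{13} \approx 0.69231$)
$o{\left(x \right)} = 2 + x$
$t{\left(K \right)} = - \frac{70 K}{13}$ ($t{\left(K \right)} = - 2 \left(2 + \frac{9}{13}\right) K = \left(-2\right) \frac{35}{13} K = - \frac{70 K}{13}$)
$t{\left(3 \right)} 46 + 32 = \left(- \frac{70}{13}\right) 3 \cdot 46 + 32 = \left(- \frac{210}{13}\right) 46 + 32 = - \frac{9660}{13} + 32 = - \frac{9244}{13}$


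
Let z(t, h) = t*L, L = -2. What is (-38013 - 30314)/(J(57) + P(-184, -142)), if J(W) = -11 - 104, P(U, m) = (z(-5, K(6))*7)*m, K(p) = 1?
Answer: 68327/10055 ≈ 6.7953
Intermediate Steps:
z(t, h) = -2*t (z(t, h) = t*(-2) = -2*t)
P(U, m) = 70*m (P(U, m) = (-2*(-5)*7)*m = (10*7)*m = 70*m)
J(W) = -115
(-38013 - 30314)/(J(57) + P(-184, -142)) = (-38013 - 30314)/(-115 + 70*(-142)) = -68327/(-115 - 9940) = -68327/(-10055) = -68327*(-1/10055) = 68327/10055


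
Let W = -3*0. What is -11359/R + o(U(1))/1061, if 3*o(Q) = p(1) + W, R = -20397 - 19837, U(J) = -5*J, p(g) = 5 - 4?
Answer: 36195931/128064822 ≈ 0.28264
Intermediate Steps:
W = 0
p(g) = 1
R = -40234
o(Q) = ⅓ (o(Q) = (1 + 0)/3 = (⅓)*1 = ⅓)
-11359/R + o(U(1))/1061 = -11359/(-40234) + (⅓)/1061 = -11359*(-1/40234) + (⅓)*(1/1061) = 11359/40234 + 1/3183 = 36195931/128064822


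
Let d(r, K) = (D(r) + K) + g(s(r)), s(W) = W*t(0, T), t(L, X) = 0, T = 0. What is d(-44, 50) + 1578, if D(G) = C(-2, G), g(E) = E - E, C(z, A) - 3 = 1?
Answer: 1632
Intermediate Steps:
C(z, A) = 4 (C(z, A) = 3 + 1 = 4)
s(W) = 0 (s(W) = W*0 = 0)
g(E) = 0
D(G) = 4
d(r, K) = 4 + K (d(r, K) = (4 + K) + 0 = 4 + K)
d(-44, 50) + 1578 = (4 + 50) + 1578 = 54 + 1578 = 1632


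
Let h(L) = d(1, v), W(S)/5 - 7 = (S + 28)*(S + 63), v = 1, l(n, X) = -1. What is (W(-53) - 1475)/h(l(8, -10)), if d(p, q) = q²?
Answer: -2690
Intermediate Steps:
W(S) = 35 + 5*(28 + S)*(63 + S) (W(S) = 35 + 5*((S + 28)*(S + 63)) = 35 + 5*((28 + S)*(63 + S)) = 35 + 5*(28 + S)*(63 + S))
h(L) = 1 (h(L) = 1² = 1)
(W(-53) - 1475)/h(l(8, -10)) = ((8855 + 5*(-53)² + 455*(-53)) - 1475)/1 = ((8855 + 5*2809 - 24115) - 1475)*1 = ((8855 + 14045 - 24115) - 1475)*1 = (-1215 - 1475)*1 = -2690*1 = -2690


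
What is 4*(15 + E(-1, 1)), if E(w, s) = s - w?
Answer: 68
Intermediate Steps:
4*(15 + E(-1, 1)) = 4*(15 + (1 - 1*(-1))) = 4*(15 + (1 + 1)) = 4*(15 + 2) = 4*17 = 68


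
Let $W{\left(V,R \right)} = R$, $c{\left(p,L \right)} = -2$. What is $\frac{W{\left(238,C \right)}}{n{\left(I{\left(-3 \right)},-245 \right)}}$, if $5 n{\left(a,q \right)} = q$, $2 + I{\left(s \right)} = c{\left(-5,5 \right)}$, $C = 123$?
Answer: $- \frac{123}{49} \approx -2.5102$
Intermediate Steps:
$I{\left(s \right)} = -4$ ($I{\left(s \right)} = -2 - 2 = -4$)
$n{\left(a,q \right)} = \frac{q}{5}$
$\frac{W{\left(238,C \right)}}{n{\left(I{\left(-3 \right)},-245 \right)}} = \frac{123}{\frac{1}{5} \left(-245\right)} = \frac{123}{-49} = 123 \left(- \frac{1}{49}\right) = - \frac{123}{49}$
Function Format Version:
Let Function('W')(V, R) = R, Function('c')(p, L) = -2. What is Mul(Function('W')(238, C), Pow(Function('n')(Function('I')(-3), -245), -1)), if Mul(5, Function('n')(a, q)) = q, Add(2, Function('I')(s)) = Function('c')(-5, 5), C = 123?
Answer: Rational(-123, 49) ≈ -2.5102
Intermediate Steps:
Function('I')(s) = -4 (Function('I')(s) = Add(-2, -2) = -4)
Function('n')(a, q) = Mul(Rational(1, 5), q)
Mul(Function('W')(238, C), Pow(Function('n')(Function('I')(-3), -245), -1)) = Mul(123, Pow(Mul(Rational(1, 5), -245), -1)) = Mul(123, Pow(-49, -1)) = Mul(123, Rational(-1, 49)) = Rational(-123, 49)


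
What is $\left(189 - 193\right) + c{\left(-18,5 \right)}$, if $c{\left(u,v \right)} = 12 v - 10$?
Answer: $46$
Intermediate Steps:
$c{\left(u,v \right)} = -10 + 12 v$
$\left(189 - 193\right) + c{\left(-18,5 \right)} = \left(189 - 193\right) + \left(-10 + 12 \cdot 5\right) = -4 + \left(-10 + 60\right) = -4 + 50 = 46$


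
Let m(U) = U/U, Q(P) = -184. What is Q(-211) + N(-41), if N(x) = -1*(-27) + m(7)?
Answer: -156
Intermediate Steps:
m(U) = 1
N(x) = 28 (N(x) = -1*(-27) + 1 = 27 + 1 = 28)
Q(-211) + N(-41) = -184 + 28 = -156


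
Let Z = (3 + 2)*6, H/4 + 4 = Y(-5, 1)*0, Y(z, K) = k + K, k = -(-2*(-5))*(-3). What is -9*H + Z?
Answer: 174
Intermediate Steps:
k = 30 (k = -10*(-3) = -1*(-30) = 30)
Y(z, K) = 30 + K
H = -16 (H = -16 + 4*((30 + 1)*0) = -16 + 4*(31*0) = -16 + 4*0 = -16 + 0 = -16)
Z = 30 (Z = 5*6 = 30)
-9*H + Z = -9*(-16) + 30 = 144 + 30 = 174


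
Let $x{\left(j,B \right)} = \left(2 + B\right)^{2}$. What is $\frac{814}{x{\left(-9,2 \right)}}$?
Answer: $\frac{407}{8} \approx 50.875$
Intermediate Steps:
$\frac{814}{x{\left(-9,2 \right)}} = \frac{814}{\left(2 + 2\right)^{2}} = \frac{814}{4^{2}} = \frac{814}{16} = 814 \cdot \frac{1}{16} = \frac{407}{8}$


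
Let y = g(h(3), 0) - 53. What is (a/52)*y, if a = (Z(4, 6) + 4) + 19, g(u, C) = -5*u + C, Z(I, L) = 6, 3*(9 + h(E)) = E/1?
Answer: -29/4 ≈ -7.2500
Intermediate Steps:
h(E) = -9 + E/3 (h(E) = -9 + (E/1)/3 = -9 + (E*1)/3 = -9 + E/3)
g(u, C) = C - 5*u
y = -13 (y = (0 - 5*(-9 + (⅓)*3)) - 53 = (0 - 5*(-9 + 1)) - 53 = (0 - 5*(-8)) - 53 = (0 + 40) - 53 = 40 - 53 = -13)
a = 29 (a = (6 + 4) + 19 = 10 + 19 = 29)
(a/52)*y = (29/52)*(-13) = -29/4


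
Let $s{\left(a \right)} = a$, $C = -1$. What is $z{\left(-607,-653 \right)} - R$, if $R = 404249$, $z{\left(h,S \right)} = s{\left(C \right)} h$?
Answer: $-403642$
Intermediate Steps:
$z{\left(h,S \right)} = - h$
$z{\left(-607,-653 \right)} - R = \left(-1\right) \left(-607\right) - 404249 = 607 - 404249 = -403642$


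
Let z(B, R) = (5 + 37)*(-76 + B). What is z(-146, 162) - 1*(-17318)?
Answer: 7994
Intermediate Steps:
z(B, R) = -3192 + 42*B (z(B, R) = 42*(-76 + B) = -3192 + 42*B)
z(-146, 162) - 1*(-17318) = (-3192 + 42*(-146)) - 1*(-17318) = (-3192 - 6132) + 17318 = -9324 + 17318 = 7994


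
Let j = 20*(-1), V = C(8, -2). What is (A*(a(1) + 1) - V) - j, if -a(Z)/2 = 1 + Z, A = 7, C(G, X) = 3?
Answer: -4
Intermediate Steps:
V = 3
j = -20
a(Z) = -2 - 2*Z (a(Z) = -2*(1 + Z) = -2 - 2*Z)
(A*(a(1) + 1) - V) - j = (7*((-2 - 2*1) + 1) - 1*3) - 1*(-20) = (7*((-2 - 2) + 1) - 3) + 20 = (7*(-4 + 1) - 3) + 20 = (7*(-3) - 3) + 20 = (-21 - 3) + 20 = -24 + 20 = -4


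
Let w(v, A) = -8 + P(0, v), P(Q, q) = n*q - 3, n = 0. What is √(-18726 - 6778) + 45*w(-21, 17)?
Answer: -495 + 4*I*√1594 ≈ -495.0 + 159.7*I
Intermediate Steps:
P(Q, q) = -3 (P(Q, q) = 0*q - 3 = 0 - 3 = -3)
w(v, A) = -11 (w(v, A) = -8 - 3 = -11)
√(-18726 - 6778) + 45*w(-21, 17) = √(-18726 - 6778) + 45*(-11) = √(-25504) - 495 = 4*I*√1594 - 495 = -495 + 4*I*√1594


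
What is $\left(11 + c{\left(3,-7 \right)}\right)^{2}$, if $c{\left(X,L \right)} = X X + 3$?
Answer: $529$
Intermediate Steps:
$c{\left(X,L \right)} = 3 + X^{2}$ ($c{\left(X,L \right)} = X^{2} + 3 = 3 + X^{2}$)
$\left(11 + c{\left(3,-7 \right)}\right)^{2} = \left(11 + \left(3 + 3^{2}\right)\right)^{2} = \left(11 + \left(3 + 9\right)\right)^{2} = \left(11 + 12\right)^{2} = 23^{2} = 529$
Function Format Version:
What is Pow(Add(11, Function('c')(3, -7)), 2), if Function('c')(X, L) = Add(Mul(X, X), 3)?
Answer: 529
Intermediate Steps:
Function('c')(X, L) = Add(3, Pow(X, 2)) (Function('c')(X, L) = Add(Pow(X, 2), 3) = Add(3, Pow(X, 2)))
Pow(Add(11, Function('c')(3, -7)), 2) = Pow(Add(11, Add(3, Pow(3, 2))), 2) = Pow(Add(11, Add(3, 9)), 2) = Pow(Add(11, 12), 2) = Pow(23, 2) = 529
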